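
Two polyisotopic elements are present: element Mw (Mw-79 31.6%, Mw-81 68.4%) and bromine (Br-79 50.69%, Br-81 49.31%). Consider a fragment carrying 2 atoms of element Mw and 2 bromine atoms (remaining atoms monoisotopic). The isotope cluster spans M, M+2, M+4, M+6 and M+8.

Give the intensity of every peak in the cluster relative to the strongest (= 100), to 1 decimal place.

7.1 : 44.6 : 100.0 : 94.0 : 31.5

Element Mw pattern (n=2): 0.099856 : 0.432288 : 0.467856
Bromine pattern (n=2): 0.25694761 : 0.49990478 : 0.24314761
Convolve the two distributions (both contribute in 2-u steps):
  M: 0.099856×0.25694761 = 0.025658
  M+2: 0.099856×0.49990478 + 0.432288×0.25694761 = 0.160994
  M+4: 0.099856×0.24314761 + 0.432288×0.49990478 + 0.467856×0.25694761 = 0.360597
  M+6: 0.432288×0.24314761 + 0.467856×0.49990478 = 0.338993
  M+8: 0.467856×0.24314761 = 0.113758
Scale to base peak (0.360597) = 100: 7.1 : 44.6 : 100.0 : 94.0 : 31.5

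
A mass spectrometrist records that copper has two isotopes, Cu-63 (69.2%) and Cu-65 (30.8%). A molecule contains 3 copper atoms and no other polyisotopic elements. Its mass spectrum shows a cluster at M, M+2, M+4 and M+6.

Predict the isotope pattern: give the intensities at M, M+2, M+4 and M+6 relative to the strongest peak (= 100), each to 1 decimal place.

74.9 : 100.0 : 44.5 : 6.6

Each Cu atom is independently Cu-63 (p = 0.692) or Cu-65 (q = 0.308); the cluster is the binomial expansion (p + q)^3.
P(M) = 0.692^3 = 0.331374
P(M+2) = 3 × 0.692^2 × 0.308^1 = 0.442470
P(M+4) = 3 × 0.692^1 × 0.308^2 = 0.196938
P(M+6) = 0.308^3 = 0.029218
The M+2 peak is largest (0.442470); scaling to 100 gives 74.9 : 100.0 : 44.5 : 6.6.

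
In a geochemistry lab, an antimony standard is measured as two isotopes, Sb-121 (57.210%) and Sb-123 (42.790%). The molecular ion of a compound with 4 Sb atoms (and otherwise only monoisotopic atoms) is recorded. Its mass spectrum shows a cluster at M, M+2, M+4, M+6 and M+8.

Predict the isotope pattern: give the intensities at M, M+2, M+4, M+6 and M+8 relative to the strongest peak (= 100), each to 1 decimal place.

Each Sb atom is independently Sb-121 (p = 0.57210) or Sb-123 (q = 0.42790); the cluster is the binomial expansion (p + q)^4.
P(M) = 0.57210^4 = 0.107124
P(M+2) = 4 × 0.57210^3 × 0.42790^1 = 0.320493
P(M+4) = 6 × 0.57210^2 × 0.42790^2 = 0.359567
P(M+6) = 4 × 0.57210^1 × 0.42790^3 = 0.179291
P(M+8) = 0.42790^4 = 0.033525
The M+4 peak is largest (0.359567); scaling to 100 gives 29.8 : 89.1 : 100.0 : 49.9 : 9.3.

29.8 : 89.1 : 100.0 : 49.9 : 9.3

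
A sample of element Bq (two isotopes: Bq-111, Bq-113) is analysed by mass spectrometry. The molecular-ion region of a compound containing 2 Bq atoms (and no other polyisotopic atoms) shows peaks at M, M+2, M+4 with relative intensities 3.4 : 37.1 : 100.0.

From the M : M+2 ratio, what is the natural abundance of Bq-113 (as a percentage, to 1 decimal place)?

84.5%

If p is the fraction of Bq that is Bq-111, then I(M+2)/I(M) = [C(2,1)·p^1·(1−p)] / p^2 = 2·(1−p)/p = 37.1/3.4 = 10.9118
(1−p)/p = 10.9118/2 = 5.4559  ⇒  p = 1/(1 + 5.4559) = 0.1549
Bq-111: 15.5%, Bq-113: 84.5%.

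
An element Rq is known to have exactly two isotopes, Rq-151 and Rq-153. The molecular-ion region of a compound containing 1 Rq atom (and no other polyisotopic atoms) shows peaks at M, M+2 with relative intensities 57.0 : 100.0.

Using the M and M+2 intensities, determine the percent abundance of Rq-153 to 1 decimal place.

Let p = fractional abundance of Rq-151. I(M+2)/I(M) = [C(1,1)·p^0·(1−p)] / p^1 = 1·(1−p)/p = 100.0/57.0 = 1.7544
(1−p)/p = 1.7544/1 = 1.7544  ⇒  p = 1/(1 + 1.7544) = 0.3631
Rq-151: 36.3%, Rq-153: 63.7%.

63.7%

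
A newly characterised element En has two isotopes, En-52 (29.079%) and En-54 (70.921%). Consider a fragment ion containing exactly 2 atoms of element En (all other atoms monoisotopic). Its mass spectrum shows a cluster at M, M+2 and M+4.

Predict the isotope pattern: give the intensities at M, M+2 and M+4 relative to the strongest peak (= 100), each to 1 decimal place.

16.8 : 82.0 : 100.0

The 2 En atoms are independent, so intensities follow the terms of (0.29079 + 0.70921)^2.
P(M) = 0.29079^2 = 0.084559
P(M+2) = 2 × 0.29079^1 × 0.70921^1 = 0.412462
P(M+4) = 0.70921^2 = 0.502979
The M+4 peak is largest (0.502979); scaling to 100 gives 16.8 : 82.0 : 100.0.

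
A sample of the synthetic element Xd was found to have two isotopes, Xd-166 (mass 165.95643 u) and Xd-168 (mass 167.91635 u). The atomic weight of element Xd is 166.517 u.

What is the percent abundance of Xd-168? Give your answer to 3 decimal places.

Let x be the fractional abundance of Xd-166; then Xd-168 has abundance 1 − x.
165.95643·x + 167.91635·(1 − x) = 166.517
(165.95643 − 167.91635)·x = 166.517 − 167.91635
x = -1.39935 / -1.95992 = 0.71398 → 71.398% Xd-166, 28.602% Xd-168.

28.602%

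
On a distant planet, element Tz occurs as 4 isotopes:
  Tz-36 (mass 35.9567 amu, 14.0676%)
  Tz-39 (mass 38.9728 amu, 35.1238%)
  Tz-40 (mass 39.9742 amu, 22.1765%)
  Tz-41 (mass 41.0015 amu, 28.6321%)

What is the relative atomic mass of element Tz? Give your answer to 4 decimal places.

39.3514 amu

Ar = Σ fᵢ·mᵢ = 0.140676 × 35.9567 + 0.351238 × 38.9728 + 0.221765 × 39.9742 + 0.286321 × 41.0015
= 5.05824 + 13.68873 + 8.86488 + 11.73959 = 39.35144 amu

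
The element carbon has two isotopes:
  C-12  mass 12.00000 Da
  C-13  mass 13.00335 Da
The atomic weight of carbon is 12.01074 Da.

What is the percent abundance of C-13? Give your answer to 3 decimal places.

Let x be the fractional abundance of C-12; then C-13 has abundance 1 − x.
12.00000·x + 13.00335·(1 − x) = 12.01074
(12.00000 − 13.00335)·x = 12.01074 − 13.00335
x = -0.99261 / -1.00335 = 0.98930 → 98.930% C-12, 1.070% C-13.

1.070%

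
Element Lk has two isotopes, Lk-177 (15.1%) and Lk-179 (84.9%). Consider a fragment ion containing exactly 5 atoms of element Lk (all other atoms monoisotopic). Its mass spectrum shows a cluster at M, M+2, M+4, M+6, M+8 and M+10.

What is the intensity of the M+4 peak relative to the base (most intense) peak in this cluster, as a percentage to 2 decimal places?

Term probabilities: M 0.0001, M+2 0.0022, M+4 0.0248, M+6 0.1395, M+8 0.3923, M+10 0.4411. Base peak = M+10.
P(M+10) = C(5,5) × 0.151^0 × 0.849^5 = 1 × 1.0000 × 0.44110142 = 0.441101 (base)
P(M+4) = C(5,2) × 0.151^3 × 0.849^2 = 10 × 0.00344295 × 0.720801 = 0.024817
Relative intensity = 0.024817 / 0.441101 × 100 = 5.63

5.63%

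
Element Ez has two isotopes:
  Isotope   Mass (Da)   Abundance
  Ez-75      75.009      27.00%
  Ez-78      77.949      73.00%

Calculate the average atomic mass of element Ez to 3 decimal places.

77.155 Da

Ar = Σ fᵢ·mᵢ = 0.2700 × 75.009 + 0.7300 × 77.949
= 20.2524 + 56.9028 = 77.1552 Da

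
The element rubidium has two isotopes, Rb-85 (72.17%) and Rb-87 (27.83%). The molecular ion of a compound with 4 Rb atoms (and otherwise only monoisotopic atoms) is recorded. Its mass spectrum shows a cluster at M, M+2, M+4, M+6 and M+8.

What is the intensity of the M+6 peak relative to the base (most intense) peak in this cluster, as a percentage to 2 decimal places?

Binomial terms of (0.7217 + 0.2783)^4: M 0.2713, M+2 0.4184, M+4 0.2420, M+6 0.0622, M+8 0.0060 → M+2 is the base peak.
P(M+2) = C(4,1) × 0.7217^3 × 0.2783^1 = 4 × 0.37589809 × 0.2783 = 0.418450 (base)
P(M+6) = C(4,3) × 0.7217^1 × 0.2783^3 = 4 × 0.7217 × 0.02155458 = 0.062224
Relative intensity = 0.062224 / 0.418450 × 100 = 14.87

14.87%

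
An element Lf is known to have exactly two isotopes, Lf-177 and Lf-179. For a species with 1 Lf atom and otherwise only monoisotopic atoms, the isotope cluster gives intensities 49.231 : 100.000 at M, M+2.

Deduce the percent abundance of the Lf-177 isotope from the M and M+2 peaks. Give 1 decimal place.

33.0%

Write p for the Lf-177 fraction. I(M+2)/I(M) = [C(1,1)·p^0·(1−p)] / p^1 = 1·(1−p)/p = 100.000/49.231 = 2.0312
(1−p)/p = 2.0312/1 = 2.0312  ⇒  p = 1/(1 + 2.0312) = 0.3299
Lf-177: 33.0%, Lf-179: 67.0%.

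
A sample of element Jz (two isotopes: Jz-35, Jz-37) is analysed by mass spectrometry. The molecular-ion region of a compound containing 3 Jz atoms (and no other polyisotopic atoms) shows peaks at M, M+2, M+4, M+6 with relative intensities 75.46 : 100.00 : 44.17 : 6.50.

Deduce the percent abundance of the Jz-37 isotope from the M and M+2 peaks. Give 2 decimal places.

If p is the fraction of Jz that is Jz-35, then I(M+2)/I(M) = [C(3,1)·p^2·(1−p)] / p^3 = 3·(1−p)/p = 100.00/75.46 = 1.3252
(1−p)/p = 1.3252/3 = 0.4417  ⇒  p = 1/(1 + 0.4417) = 0.6936
Jz-35: 69.36%, Jz-37: 30.64%.

30.64%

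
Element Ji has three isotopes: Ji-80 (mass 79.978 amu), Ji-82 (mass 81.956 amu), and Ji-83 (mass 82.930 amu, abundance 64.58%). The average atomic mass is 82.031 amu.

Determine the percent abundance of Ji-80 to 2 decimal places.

28.01%

The remaining 35.42% is split between Ji-80 (fraction x) and Ji-82 (fraction 0.3542 − x).
Substituting: 79.978x + 81.956(0.3542 − x) = 28.474806
(79.978 − 81.956)x = -0.5540092  ⇒  x = 0.28009, y = 0.07411
Ji-80: 28.01%, Ji-82: 7.41%.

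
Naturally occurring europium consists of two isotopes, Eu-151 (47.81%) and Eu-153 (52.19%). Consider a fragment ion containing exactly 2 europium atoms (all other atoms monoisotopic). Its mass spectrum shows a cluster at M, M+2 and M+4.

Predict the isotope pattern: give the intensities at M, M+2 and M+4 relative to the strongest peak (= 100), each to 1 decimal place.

45.8 : 100.0 : 54.6

Each Eu atom is independently Eu-151 (p = 0.4781) or Eu-153 (q = 0.5219); the cluster is the binomial expansion (p + q)^2.
P(M) = 0.4781^2 = 0.228580
P(M+2) = 2 × 0.4781^1 × 0.5219^1 = 0.499041
P(M+4) = 0.5219^2 = 0.272380
The M+2 peak is largest (0.499041); scaling to 100 gives 45.8 : 100.0 : 54.6.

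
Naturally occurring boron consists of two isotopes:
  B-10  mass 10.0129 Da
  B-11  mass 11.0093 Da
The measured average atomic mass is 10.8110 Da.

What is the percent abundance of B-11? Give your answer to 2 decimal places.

With x = fraction of B-10 (so B-11 is 1 − x):
10.0129·x + 11.0093·(1 − x) = 10.8110
(10.0129 − 11.0093)·x = 10.8110 − 11.0093
x = -0.1983 / -0.9964 = 0.19902 → 19.90% B-10, 80.10% B-11.

80.10%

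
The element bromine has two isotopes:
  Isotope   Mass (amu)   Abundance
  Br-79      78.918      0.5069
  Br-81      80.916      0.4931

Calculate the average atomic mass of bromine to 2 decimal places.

Ar = Σ fᵢ·mᵢ = 0.5069 × 78.918 + 0.4931 × 80.916
= 40.0035 + 39.8997 = 79.9032 amu

79.90 amu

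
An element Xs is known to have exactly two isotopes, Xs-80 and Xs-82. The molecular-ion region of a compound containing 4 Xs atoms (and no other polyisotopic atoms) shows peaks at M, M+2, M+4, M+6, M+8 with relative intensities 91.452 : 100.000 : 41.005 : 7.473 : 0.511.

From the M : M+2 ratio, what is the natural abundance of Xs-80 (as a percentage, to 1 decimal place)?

78.5%

Write p for the Xs-80 fraction. I(M+2)/I(M) = [C(4,1)·p^3·(1−p)] / p^4 = 4·(1−p)/p = 100.000/91.452 = 1.0935
(1−p)/p = 1.0935/4 = 0.2734  ⇒  p = 1/(1 + 0.2734) = 0.7853
Xs-80: 78.5%, Xs-82: 21.5%.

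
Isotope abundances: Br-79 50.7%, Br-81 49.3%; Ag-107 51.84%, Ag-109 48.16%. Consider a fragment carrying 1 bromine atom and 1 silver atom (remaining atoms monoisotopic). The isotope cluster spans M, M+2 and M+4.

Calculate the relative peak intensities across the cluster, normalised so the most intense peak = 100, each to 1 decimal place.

Bromine pattern (n=1): 0.5070 : 0.4930
Silver pattern (n=1): 0.5184 : 0.4816
Convolve the two distributions (both contribute in 2-u steps):
  M: 0.5070×0.5184 = 0.262829
  M+2: 0.5070×0.4816 + 0.4930×0.5184 = 0.499742
  M+4: 0.4930×0.4816 = 0.237429
Scale to base peak (0.499742) = 100: 52.6 : 100.0 : 47.5

52.6 : 100.0 : 47.5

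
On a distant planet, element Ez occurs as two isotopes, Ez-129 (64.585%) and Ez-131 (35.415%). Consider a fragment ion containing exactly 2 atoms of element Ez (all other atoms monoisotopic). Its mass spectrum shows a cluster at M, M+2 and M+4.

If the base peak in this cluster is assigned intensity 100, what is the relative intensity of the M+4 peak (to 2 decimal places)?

Binomial terms of (0.64585 + 0.35415)^2: M 0.4171, M+2 0.4575, M+4 0.1254 → M+2 is the base peak.
P(M+2) = C(2,1) × 0.64585^1 × 0.35415^1 = 2 × 0.64585 × 0.35415 = 0.457456 (base)
P(M+4) = C(2,2) × 0.64585^0 × 0.35415^2 = 1 × 1.0000 × 0.12542222 = 0.125422
Relative intensity = 0.125422 / 0.457456 × 100 = 27.42

27.42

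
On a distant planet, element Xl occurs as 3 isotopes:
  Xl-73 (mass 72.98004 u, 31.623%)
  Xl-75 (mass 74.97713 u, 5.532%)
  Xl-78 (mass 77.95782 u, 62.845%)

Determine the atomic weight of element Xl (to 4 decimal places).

76.2188 u

Weight each isotope mass by its fractional abundance: 0.31623 × 72.98004 + 0.05532 × 74.97713 + 0.62845 × 77.95782
= 23.078478 + 4.147735 + 48.992592 = 76.218805 u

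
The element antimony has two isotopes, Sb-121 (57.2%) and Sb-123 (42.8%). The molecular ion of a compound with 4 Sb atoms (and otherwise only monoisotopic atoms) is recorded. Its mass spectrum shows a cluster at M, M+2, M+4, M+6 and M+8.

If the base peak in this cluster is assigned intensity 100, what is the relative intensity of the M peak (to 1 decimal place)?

(0.572 + 0.428)^4 gives M 0.1070, M+2 0.3204, M+4 0.3596, M+6 0.1794, M+8 0.0336; the largest is M+4.
P(M+4) = C(4,2) × 0.572^2 × 0.428^2 = 6 × 0.327184 × 0.183184 = 0.359609 (base)
P(M) = C(4,0) × 0.572^4 × 0.428^0 = 1 × 0.10704937 × 1.0000 = 0.107049
Relative intensity = 0.107049 / 0.359609 × 100 = 29.8

29.8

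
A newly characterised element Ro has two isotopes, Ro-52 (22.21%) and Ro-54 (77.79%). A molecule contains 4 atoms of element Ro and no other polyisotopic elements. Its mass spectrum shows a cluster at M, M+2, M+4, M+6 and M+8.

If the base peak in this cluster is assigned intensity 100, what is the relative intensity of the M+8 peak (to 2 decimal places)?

87.56

Term probabilities: M 0.0024, M+2 0.0341, M+4 0.1791, M+6 0.4182, M+8 0.3662. Base peak = M+6.
P(M+6) = C(4,3) × 0.2221^1 × 0.7779^3 = 4 × 0.2221 × 0.47072939 = 0.418196 (base)
P(M+8) = C(4,4) × 0.2221^0 × 0.7779^4 = 1 × 1.0000 × 0.36618039 = 0.366180
Relative intensity = 0.366180 / 0.418196 × 100 = 87.56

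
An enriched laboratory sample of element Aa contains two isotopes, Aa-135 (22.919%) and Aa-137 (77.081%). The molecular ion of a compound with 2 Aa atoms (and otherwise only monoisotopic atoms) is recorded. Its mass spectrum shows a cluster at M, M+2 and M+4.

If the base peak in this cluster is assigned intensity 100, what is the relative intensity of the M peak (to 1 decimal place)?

8.8

(0.22919 + 0.77081)^2 gives M 0.0525, M+2 0.3533, M+4 0.5941; the largest is M+4.
P(M+4) = C(2,2) × 0.22919^0 × 0.77081^2 = 1 × 1.0000 × 0.59414806 = 0.594148 (base)
P(M) = C(2,0) × 0.22919^2 × 0.77081^0 = 1 × 0.05252806 × 1.0000 = 0.052528
Relative intensity = 0.052528 / 0.594148 × 100 = 8.8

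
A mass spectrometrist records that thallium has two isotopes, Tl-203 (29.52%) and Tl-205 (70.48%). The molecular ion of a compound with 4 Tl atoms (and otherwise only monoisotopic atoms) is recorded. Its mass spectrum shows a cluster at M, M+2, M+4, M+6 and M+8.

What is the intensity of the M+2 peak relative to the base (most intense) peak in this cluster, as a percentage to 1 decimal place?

17.5%

Binomial terms of (0.2952 + 0.7048)^4: M 0.0076, M+2 0.0725, M+4 0.2597, M+6 0.4134, M+8 0.2468 → M+6 is the base peak.
P(M+6) = C(4,3) × 0.2952^1 × 0.7048^3 = 4 × 0.2952 × 0.35010449 = 0.413403 (base)
P(M+2) = C(4,1) × 0.2952^3 × 0.7048^1 = 4 × 0.02572463 × 0.7048 = 0.072523
Relative intensity = 0.072523 / 0.413403 × 100 = 17.5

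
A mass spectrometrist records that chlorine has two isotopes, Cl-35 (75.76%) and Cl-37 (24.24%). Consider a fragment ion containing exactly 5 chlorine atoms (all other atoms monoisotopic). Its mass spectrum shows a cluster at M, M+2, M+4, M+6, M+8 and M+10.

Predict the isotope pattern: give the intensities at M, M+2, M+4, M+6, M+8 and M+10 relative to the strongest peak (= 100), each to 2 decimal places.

62.51 : 100.00 : 63.99 : 20.47 : 3.28 : 0.21

Each Cl atom is independently Cl-35 (p = 0.7576) or Cl-37 (q = 0.2424); the cluster is the binomial expansion (p + q)^5.
P(M) = 0.7576^5 = 0.249574
P(M+2) = 5 × 0.7576^4 × 0.2424^1 = 0.399266
P(M+4) = 10 × 0.7576^3 × 0.2424^2 = 0.255497
P(M+6) = 10 × 0.7576^2 × 0.2424^3 = 0.081748
P(M+8) = 5 × 0.7576^1 × 0.2424^4 = 0.013078
P(M+10) = 0.2424^5 = 0.000837
The M+2 peak is largest (0.399266); scaling to 100 gives 62.51 : 100.00 : 63.99 : 20.47 : 3.28 : 0.21.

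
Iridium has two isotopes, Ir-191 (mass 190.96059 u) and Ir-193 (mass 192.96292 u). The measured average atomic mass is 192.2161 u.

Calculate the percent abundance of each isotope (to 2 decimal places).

Ir-191: 37.30%, Ir-193: 62.70%

Let x be the fractional abundance of Ir-191; then Ir-193 has abundance 1 − x.
190.96059·x + 192.96292·(1 − x) = 192.2161
(190.96059 − 192.96292)·x = 192.2161 − 192.96292
x = -0.74682 / -2.00233 = 0.37298 → 37.30% Ir-191, 62.70% Ir-193.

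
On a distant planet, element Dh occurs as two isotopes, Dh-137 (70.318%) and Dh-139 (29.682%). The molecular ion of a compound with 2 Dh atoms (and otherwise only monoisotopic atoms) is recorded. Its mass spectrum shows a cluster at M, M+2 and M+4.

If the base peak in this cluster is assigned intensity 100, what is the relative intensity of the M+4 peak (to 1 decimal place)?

17.8

(0.70318 + 0.29682)^2 gives M 0.4945, M+2 0.4174, M+4 0.0881; the largest is M.
P(M) = C(2,0) × 0.70318^2 × 0.29682^0 = 1 × 0.49446211 × 1.0000 = 0.494462 (base)
P(M+4) = C(2,2) × 0.70318^0 × 0.29682^2 = 1 × 1.0000 × 0.08810211 = 0.088102
Relative intensity = 0.088102 / 0.494462 × 100 = 17.8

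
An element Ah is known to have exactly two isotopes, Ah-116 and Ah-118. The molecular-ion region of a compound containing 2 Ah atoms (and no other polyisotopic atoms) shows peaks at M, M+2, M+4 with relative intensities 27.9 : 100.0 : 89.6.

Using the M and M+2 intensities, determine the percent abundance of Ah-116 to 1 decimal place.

Write p for the Ah-116 fraction. I(M+2)/I(M) = [C(2,1)·p^1·(1−p)] / p^2 = 2·(1−p)/p = 100.0/27.9 = 3.5842
(1−p)/p = 3.5842/2 = 1.7921  ⇒  p = 1/(1 + 1.7921) = 0.3582
Ah-116: 35.8%, Ah-118: 64.2%.

35.8%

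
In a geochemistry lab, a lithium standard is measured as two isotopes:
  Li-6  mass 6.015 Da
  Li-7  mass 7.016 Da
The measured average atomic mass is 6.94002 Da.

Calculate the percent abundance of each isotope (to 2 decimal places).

Let x be the fractional abundance of Li-6; then Li-7 has abundance 1 − x.
6.015·x + 7.016·(1 − x) = 6.94002
(6.015 − 7.016)·x = 6.94002 − 7.016
x = -0.07598 / -1.001 = 0.07590 → 7.59% Li-6, 92.41% Li-7.

Li-6: 7.59%, Li-7: 92.41%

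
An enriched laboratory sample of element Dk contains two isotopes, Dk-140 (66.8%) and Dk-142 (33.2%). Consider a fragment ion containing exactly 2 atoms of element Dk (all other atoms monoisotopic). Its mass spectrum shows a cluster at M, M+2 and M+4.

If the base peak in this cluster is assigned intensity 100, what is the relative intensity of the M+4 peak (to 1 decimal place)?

Term probabilities: M 0.4462, M+2 0.4436, M+4 0.1102. Base peak = M.
P(M) = C(2,0) × 0.668^2 × 0.332^0 = 1 × 0.446224 × 1.0000 = 0.446224 (base)
P(M+4) = C(2,2) × 0.668^0 × 0.332^2 = 1 × 1.0000 × 0.110224 = 0.110224
Relative intensity = 0.110224 / 0.446224 × 100 = 24.7

24.7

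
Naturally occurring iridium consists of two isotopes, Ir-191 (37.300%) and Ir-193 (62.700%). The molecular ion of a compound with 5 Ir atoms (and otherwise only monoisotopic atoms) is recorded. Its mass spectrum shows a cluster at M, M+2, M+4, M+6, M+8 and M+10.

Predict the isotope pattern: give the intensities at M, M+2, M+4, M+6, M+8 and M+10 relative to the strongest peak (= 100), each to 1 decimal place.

2.1 : 17.7 : 59.5 : 100.0 : 84.0 : 28.3

Each Ir atom is independently Ir-191 (p = 0.37300) or Ir-193 (q = 0.62700); the cluster is the binomial expansion (p + q)^5.
P(M) = 0.37300^5 = 0.007220
P(M+2) = 5 × 0.37300^4 × 0.62700^1 = 0.060684
P(M+4) = 10 × 0.37300^3 × 0.62700^2 = 0.204015
P(M+6) = 10 × 0.37300^2 × 0.62700^3 = 0.342942
P(M+8) = 5 × 0.37300^1 × 0.62700^4 = 0.288237
P(M+10) = 0.62700^5 = 0.096903
The M+6 peak is largest (0.342942); scaling to 100 gives 2.1 : 17.7 : 59.5 : 100.0 : 84.0 : 28.3.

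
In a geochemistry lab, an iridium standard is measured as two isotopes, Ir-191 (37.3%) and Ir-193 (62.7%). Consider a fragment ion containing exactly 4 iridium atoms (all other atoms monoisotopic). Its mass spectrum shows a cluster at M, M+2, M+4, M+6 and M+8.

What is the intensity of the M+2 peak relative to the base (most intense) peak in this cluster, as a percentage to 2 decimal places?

35.39%

Term probabilities: M 0.0194, M+2 0.1302, M+4 0.3282, M+6 0.3678, M+8 0.1546. Base peak = M+6.
P(M+6) = C(4,3) × 0.373^1 × 0.627^3 = 4 × 0.3730 × 0.24649188 = 0.367766 (base)
P(M+2) = C(4,1) × 0.373^3 × 0.627^1 = 4 × 0.05189512 × 0.6270 = 0.130153
Relative intensity = 0.130153 / 0.367766 × 100 = 35.39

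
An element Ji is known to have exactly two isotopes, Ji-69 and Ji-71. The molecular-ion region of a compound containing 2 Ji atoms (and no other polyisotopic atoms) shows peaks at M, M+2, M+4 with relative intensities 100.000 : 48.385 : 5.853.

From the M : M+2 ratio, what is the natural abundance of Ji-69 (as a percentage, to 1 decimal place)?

If p is the fraction of Ji that is Ji-69, then I(M+2)/I(M) = [C(2,1)·p^1·(1−p)] / p^2 = 2·(1−p)/p = 48.385/100.000 = 0.4839
(1−p)/p = 0.4839/2 = 0.2419  ⇒  p = 1/(1 + 0.2419) = 0.8052
Ji-69: 80.5%, Ji-71: 19.5%.

80.5%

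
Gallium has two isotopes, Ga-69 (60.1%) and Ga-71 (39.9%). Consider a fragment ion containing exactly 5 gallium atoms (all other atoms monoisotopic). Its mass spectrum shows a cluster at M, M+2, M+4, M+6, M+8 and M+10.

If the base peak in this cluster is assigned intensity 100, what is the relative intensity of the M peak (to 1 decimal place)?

22.7

Term probabilities: M 0.0784, M+2 0.2603, M+4 0.3456, M+6 0.2294, M+8 0.0762, M+10 0.0101. Base peak = M+4.
P(M+4) = C(5,2) × 0.601^3 × 0.399^2 = 10 × 0.2170818 × 0.159201 = 0.345596 (base)
P(M) = C(5,0) × 0.601^5 × 0.399^0 = 1 × 0.07841016 × 1.0000 = 0.078410
Relative intensity = 0.078410 / 0.345596 × 100 = 22.7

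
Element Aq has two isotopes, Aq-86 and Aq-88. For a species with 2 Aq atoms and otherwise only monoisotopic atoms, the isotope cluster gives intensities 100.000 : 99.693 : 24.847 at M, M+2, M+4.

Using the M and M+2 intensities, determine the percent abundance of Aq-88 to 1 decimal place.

33.3%

Let p = fractional abundance of Aq-86. I(M+2)/I(M) = [C(2,1)·p^1·(1−p)] / p^2 = 2·(1−p)/p = 99.693/100.000 = 0.9969
(1−p)/p = 0.9969/2 = 0.4985  ⇒  p = 1/(1 + 0.4985) = 0.6673
Aq-86: 66.7%, Aq-88: 33.3%.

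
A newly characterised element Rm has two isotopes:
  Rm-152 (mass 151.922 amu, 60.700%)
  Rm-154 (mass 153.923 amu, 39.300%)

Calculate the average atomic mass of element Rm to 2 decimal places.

Ar = Σ fᵢ·mᵢ = 0.60700 × 151.922 + 0.39300 × 153.923
= 92.2167 + 60.4917 = 152.7084 amu

152.71 amu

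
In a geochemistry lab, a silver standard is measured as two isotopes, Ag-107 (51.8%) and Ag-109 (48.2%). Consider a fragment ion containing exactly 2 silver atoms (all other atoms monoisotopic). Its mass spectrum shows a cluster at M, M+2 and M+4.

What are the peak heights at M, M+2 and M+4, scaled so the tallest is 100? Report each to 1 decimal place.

53.7 : 100.0 : 46.5

Each Ag atom is independently Ag-107 (p = 0.518) or Ag-109 (q = 0.482); the cluster is the binomial expansion (p + q)^2.
P(M) = 0.518^2 = 0.268324
P(M+2) = 2 × 0.518^1 × 0.482^1 = 0.499352
P(M+4) = 0.482^2 = 0.232324
The M+2 peak is largest (0.499352); scaling to 100 gives 53.7 : 100.0 : 46.5.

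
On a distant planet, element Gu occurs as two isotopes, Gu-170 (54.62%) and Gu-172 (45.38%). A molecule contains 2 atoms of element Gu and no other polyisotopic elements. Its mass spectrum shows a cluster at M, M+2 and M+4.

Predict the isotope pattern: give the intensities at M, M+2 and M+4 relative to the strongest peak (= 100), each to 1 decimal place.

Each Gu atom is independently Gu-170 (p = 0.5462) or Gu-172 (q = 0.4538); the cluster is the binomial expansion (p + q)^2.
P(M) = 0.5462^2 = 0.298334
P(M+2) = 2 × 0.5462^1 × 0.4538^1 = 0.495731
P(M+4) = 0.4538^2 = 0.205934
The M+2 peak is largest (0.495731); scaling to 100 gives 60.2 : 100.0 : 41.5.

60.2 : 100.0 : 41.5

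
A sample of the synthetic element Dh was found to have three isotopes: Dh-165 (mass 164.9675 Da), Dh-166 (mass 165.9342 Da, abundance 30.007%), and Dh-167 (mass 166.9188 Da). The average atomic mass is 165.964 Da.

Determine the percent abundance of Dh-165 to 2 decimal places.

The remaining 69.993% is split between Dh-165 (fraction x) and Dh-167 (fraction 0.69993 − x).
Substituting: 164.9675x + 166.9188(0.69993 − x) = 116.172124606
(164.9675 − 166.9188)x = -0.659351078  ⇒  x = 0.33790, y = 0.36203
Dh-165: 33.79%, Dh-167: 36.20%.

33.79%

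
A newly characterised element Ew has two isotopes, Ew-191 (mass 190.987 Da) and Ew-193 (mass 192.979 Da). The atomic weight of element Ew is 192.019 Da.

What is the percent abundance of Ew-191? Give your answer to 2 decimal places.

Let x be the fractional abundance of Ew-191; then Ew-193 has abundance 1 − x.
190.987·x + 192.979·(1 − x) = 192.019
(190.987 − 192.979)·x = 192.019 − 192.979
x = -0.960 / -1.992 = 0.48193 → 48.19% Ew-191, 51.81% Ew-193.

48.19%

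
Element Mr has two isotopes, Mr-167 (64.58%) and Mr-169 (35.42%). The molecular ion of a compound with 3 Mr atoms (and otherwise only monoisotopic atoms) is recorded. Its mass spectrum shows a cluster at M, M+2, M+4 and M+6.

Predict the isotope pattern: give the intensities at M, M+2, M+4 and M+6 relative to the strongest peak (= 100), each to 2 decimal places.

Each Mr atom is independently Mr-167 (p = 0.6458) or Mr-169 (q = 0.3542); the cluster is the binomial expansion (p + q)^3.
P(M) = 0.6458^3 = 0.269336
P(M+2) = 3 × 0.6458^2 × 0.3542^1 = 0.443165
P(M+4) = 3 × 0.6458^1 × 0.3542^2 = 0.243062
P(M+6) = 0.3542^3 = 0.044437
The M+2 peak is largest (0.443165); scaling to 100 gives 60.78 : 100.00 : 54.85 : 10.03.

60.78 : 100.00 : 54.85 : 10.03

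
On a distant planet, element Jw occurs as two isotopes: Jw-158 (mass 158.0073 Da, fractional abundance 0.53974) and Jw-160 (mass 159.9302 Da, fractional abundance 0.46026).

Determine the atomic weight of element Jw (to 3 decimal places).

158.892 Da

Average mass = Σ (abundance × isotope mass) = 0.53974 × 158.0073 + 0.46026 × 159.9302
= 85.28286 + 73.60947 = 158.89233 Da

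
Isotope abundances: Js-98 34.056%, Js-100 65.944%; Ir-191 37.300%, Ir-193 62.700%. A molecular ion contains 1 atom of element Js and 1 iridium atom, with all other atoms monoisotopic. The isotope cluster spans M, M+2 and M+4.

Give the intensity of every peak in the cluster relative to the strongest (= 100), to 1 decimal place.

Element Js pattern (n=1): 0.34056 : 0.65944
Iridium pattern (n=1): 0.3730 : 0.6270
Convolve the two distributions (both contribute in 2-u steps):
  M: 0.34056×0.3730 = 0.127029
  M+2: 0.34056×0.6270 + 0.65944×0.3730 = 0.459502
  M+4: 0.65944×0.6270 = 0.413469
Scale to base peak (0.459502) = 100: 27.6 : 100.0 : 90.0

27.6 : 100.0 : 90.0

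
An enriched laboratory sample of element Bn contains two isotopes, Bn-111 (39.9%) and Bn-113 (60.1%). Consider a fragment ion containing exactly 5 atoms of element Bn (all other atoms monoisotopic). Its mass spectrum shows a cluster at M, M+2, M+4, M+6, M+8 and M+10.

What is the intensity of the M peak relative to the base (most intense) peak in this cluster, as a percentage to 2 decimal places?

2.93%

Term probabilities: M 0.0101, M+2 0.0762, M+4 0.2294, M+6 0.3456, M+8 0.2603, M+10 0.0784. Base peak = M+6.
P(M+6) = C(5,3) × 0.399^2 × 0.601^3 = 10 × 0.159201 × 0.2170818 = 0.345596 (base)
P(M) = C(5,0) × 0.399^5 × 0.601^0 = 1 × 0.01011264 × 1.0000 = 0.010113
Relative intensity = 0.010113 / 0.345596 × 100 = 2.93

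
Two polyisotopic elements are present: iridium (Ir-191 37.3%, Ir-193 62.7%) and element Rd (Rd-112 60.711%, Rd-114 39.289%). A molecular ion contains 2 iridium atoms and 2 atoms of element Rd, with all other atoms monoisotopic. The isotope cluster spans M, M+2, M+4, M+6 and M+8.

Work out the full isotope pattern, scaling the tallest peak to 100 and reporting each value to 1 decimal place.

13.2 : 61.3 : 100.0 : 66.7 : 15.6

Iridium pattern (n=2): 0.139129 : 0.467742 : 0.393129
Element Rd pattern (n=2): 0.36858255 : 0.4770549 : 0.15436255
Convolve the two distributions (both contribute in 2-u steps):
  M: 0.139129×0.36858255 = 0.051281
  M+2: 0.139129×0.4770549 + 0.467742×0.36858255 = 0.238774
  M+4: 0.139129×0.15436255 + 0.467742×0.4770549 + 0.393129×0.36858255 = 0.389515
  M+6: 0.467742×0.15436255 + 0.393129×0.4770549 = 0.259746
  M+8: 0.393129×0.15436255 = 0.060684
Scale to base peak (0.389515) = 100: 13.2 : 61.3 : 100.0 : 66.7 : 15.6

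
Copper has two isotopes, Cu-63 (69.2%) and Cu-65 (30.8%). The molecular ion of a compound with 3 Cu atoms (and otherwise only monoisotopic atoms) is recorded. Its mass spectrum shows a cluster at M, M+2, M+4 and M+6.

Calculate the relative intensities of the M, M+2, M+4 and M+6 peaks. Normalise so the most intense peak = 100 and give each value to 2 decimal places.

The 3 Cu atoms are independent, so intensities follow the terms of (0.692 + 0.308)^3.
P(M) = 0.692^3 = 0.331374
P(M+2) = 3 × 0.692^2 × 0.308^1 = 0.442470
P(M+4) = 3 × 0.692^1 × 0.308^2 = 0.196938
P(M+6) = 0.308^3 = 0.029218
The M+2 peak is largest (0.442470); scaling to 100 gives 74.89 : 100.00 : 44.51 : 6.60.

74.89 : 100.00 : 44.51 : 6.60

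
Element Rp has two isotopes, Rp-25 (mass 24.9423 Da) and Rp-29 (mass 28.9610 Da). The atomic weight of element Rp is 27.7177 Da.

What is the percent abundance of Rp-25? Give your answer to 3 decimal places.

Let x be the fractional abundance of Rp-25; then Rp-29 has abundance 1 − x.
24.9423·x + 28.9610·(1 − x) = 27.7177
(24.9423 − 28.9610)·x = 27.7177 − 28.9610
x = -1.2433 / -4.0187 = 0.30938 → 30.938% Rp-25, 69.062% Rp-29.

30.938%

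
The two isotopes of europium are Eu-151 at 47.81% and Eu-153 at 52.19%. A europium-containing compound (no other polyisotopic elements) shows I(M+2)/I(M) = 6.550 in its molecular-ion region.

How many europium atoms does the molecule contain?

6

With n Eu atoms, P(M+2)/P(M) = C(n,1)·p^(n−1)q / p^n = n·q/p = n · 0.5219/0.4781.
n = 6.550 × 0.4781/0.5219 = 6.00 ≈ 6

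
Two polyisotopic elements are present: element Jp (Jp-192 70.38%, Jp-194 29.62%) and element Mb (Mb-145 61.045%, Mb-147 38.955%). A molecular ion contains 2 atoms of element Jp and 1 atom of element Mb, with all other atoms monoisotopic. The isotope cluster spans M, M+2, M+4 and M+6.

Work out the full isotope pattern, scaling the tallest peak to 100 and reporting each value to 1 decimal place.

Element Jp pattern (n=2): 0.49533444 : 0.41693112 : 0.08773444
Element Mb pattern (n=1): 0.61045 : 0.38955
Convolve the two distributions (both contribute in 2-u steps):
  M: 0.49533444×0.61045 = 0.302377
  M+2: 0.49533444×0.38955 + 0.41693112×0.61045 = 0.447473
  M+4: 0.41693112×0.38955 + 0.08773444×0.61045 = 0.215973
  M+6: 0.08773444×0.38955 = 0.034177
Scale to base peak (0.447473) = 100: 67.6 : 100.0 : 48.3 : 7.6

67.6 : 100.0 : 48.3 : 7.6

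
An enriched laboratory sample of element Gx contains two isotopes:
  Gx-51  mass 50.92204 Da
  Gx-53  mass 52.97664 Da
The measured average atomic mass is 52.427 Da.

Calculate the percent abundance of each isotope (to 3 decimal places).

Gx-51: 26.752%, Gx-53: 73.248%

With x = fraction of Gx-51 (so Gx-53 is 1 − x):
50.92204·x + 52.97664·(1 − x) = 52.427
(50.92204 − 52.97664)·x = 52.427 − 52.97664
x = -0.54964 / -2.05460 = 0.26752 → 26.752% Gx-51, 73.248% Gx-53.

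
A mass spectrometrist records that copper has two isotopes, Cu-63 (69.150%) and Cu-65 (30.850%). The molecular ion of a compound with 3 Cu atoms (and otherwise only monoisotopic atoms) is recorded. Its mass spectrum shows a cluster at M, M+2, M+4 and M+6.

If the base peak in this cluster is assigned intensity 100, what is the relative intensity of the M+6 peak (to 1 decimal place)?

Term probabilities: M 0.3307, M+2 0.4425, M+4 0.1974, M+6 0.0294. Base peak = M+2.
P(M+2) = C(3,1) × 0.69150^2 × 0.30850^1 = 3 × 0.47817225 × 0.3085 = 0.442548 (base)
P(M+6) = C(3,3) × 0.69150^0 × 0.30850^3 = 1 × 1.0000 × 0.02936064 = 0.029361
Relative intensity = 0.029361 / 0.442548 × 100 = 6.6

6.6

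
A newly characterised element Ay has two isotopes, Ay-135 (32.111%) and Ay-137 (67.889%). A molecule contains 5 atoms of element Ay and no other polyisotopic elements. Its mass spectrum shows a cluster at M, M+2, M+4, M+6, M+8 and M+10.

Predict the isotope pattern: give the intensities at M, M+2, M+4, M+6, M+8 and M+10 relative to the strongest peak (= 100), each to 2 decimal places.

The 5 Ay atoms are independent, so intensities follow the terms of (0.32111 + 0.67889)^5.
P(M) = 0.32111^5 = 0.003414
P(M+2) = 5 × 0.32111^4 × 0.67889^1 = 0.036090
P(M+4) = 10 × 0.32111^3 × 0.67889^2 = 0.152602
P(M+6) = 10 × 0.32111^2 × 0.67889^3 = 0.322631
P(M+8) = 5 × 0.32111^1 × 0.67889^4 = 0.341053
P(M+10) = 0.67889^5 = 0.144211
The M+8 peak is largest (0.341053); scaling to 100 gives 1.00 : 10.58 : 44.74 : 94.60 : 100.00 : 42.28.

1.00 : 10.58 : 44.74 : 94.60 : 100.00 : 42.28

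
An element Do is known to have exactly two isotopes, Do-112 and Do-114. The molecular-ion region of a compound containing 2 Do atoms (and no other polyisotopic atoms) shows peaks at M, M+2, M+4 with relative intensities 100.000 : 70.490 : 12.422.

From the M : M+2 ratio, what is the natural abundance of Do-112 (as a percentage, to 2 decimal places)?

If p is the fraction of Do that is Do-112, then I(M+2)/I(M) = [C(2,1)·p^1·(1−p)] / p^2 = 2·(1−p)/p = 70.490/100.000 = 0.7049
(1−p)/p = 0.7049/2 = 0.3524  ⇒  p = 1/(1 + 0.3524) = 0.7394
Do-112: 73.94%, Do-114: 26.06%.

73.94%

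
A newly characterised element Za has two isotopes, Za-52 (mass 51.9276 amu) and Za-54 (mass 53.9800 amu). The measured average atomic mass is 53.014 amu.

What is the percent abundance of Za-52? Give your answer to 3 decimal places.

Let x be the fractional abundance of Za-52; then Za-54 has abundance 1 − x.
51.9276·x + 53.9800·(1 − x) = 53.014
(51.9276 − 53.9800)·x = 53.014 − 53.9800
x = -0.9660 / -2.0524 = 0.47067 → 47.067% Za-52, 52.933% Za-54.

47.067%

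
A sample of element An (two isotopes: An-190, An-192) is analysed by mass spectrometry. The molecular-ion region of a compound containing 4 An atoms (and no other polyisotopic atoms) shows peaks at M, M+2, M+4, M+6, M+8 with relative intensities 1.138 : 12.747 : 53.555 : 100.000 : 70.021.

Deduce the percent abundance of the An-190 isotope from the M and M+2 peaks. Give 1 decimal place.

26.3%

If p is the fraction of An that is An-190, then I(M+2)/I(M) = [C(4,1)·p^3·(1−p)] / p^4 = 4·(1−p)/p = 12.747/1.138 = 11.2012
(1−p)/p = 11.2012/4 = 2.8003  ⇒  p = 1/(1 + 2.8003) = 0.2631
An-190: 26.3%, An-192: 73.7%.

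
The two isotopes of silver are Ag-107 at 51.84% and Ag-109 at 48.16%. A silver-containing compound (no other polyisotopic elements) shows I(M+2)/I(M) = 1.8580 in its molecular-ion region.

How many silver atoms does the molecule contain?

For n independent Ag atoms, I(M+2)/I(M) = n · (abundance Ag-109) / (abundance Ag-107) = n · 0.4816/0.5184.
n = 1.8580 × 0.5184/0.4816 = 2.00 ≈ 2

2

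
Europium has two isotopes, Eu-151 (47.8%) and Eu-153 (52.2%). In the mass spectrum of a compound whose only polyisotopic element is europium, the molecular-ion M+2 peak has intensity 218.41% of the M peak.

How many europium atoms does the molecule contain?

2

For n independent Eu atoms, I(M+2)/I(M) = n · (abundance Eu-153) / (abundance Eu-151) = n · 0.522/0.478.
n = 2.1841 × 0.478/0.522 = 2.00 ≈ 2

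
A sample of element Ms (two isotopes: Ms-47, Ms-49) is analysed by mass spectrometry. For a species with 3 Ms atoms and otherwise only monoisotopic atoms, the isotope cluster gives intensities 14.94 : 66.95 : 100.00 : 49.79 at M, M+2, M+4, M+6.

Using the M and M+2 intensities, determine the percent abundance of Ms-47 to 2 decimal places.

40.10%

Let p = fractional abundance of Ms-47. I(M+2)/I(M) = [C(3,1)·p^2·(1−p)] / p^3 = 3·(1−p)/p = 66.95/14.94 = 4.4813
(1−p)/p = 4.4813/3 = 1.4938  ⇒  p = 1/(1 + 1.4938) = 0.4010
Ms-47: 40.10%, Ms-49: 59.90%.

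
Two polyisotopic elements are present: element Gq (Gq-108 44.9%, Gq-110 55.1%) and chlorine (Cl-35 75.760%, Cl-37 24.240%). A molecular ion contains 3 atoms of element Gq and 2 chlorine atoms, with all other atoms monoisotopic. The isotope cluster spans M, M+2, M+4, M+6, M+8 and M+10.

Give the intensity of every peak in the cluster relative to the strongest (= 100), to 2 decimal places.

14.33 : 61.95 : 100.00 : 73.34 : 23.58 : 2.71

Element Gq pattern (n=3): 0.09051885 : 0.33324645 : 0.40895055 : 0.16728415
Chlorine pattern (n=2): 0.57395776 : 0.36728448 : 0.05875776
Convolve the two distributions (both contribute in 2-u steps):
  M: 0.09051885×0.57395776 = 0.051954
  M+2: 0.09051885×0.36728448 + 0.33324645×0.57395776 = 0.224516
  M+4: 0.09051885×0.05875776 + 0.33324645×0.36728448 + 0.40895055×0.57395776 = 0.362435
  M+6: 0.33324645×0.05875776 + 0.40895055×0.36728448 + 0.16728415×0.57395776 = 0.265796
  M+8: 0.40895055×0.05875776 + 0.16728415×0.36728448 = 0.085470
  M+10: 0.16728415×0.05875776 = 0.009829
Scale to base peak (0.362435) = 100: 14.33 : 61.95 : 100.00 : 73.34 : 23.58 : 2.71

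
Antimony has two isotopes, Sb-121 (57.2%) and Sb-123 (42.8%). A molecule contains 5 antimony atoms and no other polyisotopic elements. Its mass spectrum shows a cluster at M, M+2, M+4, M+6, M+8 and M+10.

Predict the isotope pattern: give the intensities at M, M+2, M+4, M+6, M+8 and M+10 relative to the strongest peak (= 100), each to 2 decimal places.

17.86 : 66.82 : 100.00 : 74.83 : 27.99 : 4.19

Each Sb atom is independently Sb-121 (p = 0.572) or Sb-123 (q = 0.428); the cluster is the binomial expansion (p + q)^5.
P(M) = 0.572^5 = 0.061232
P(M+2) = 5 × 0.572^4 × 0.428^1 = 0.229086
P(M+4) = 10 × 0.572^3 × 0.428^2 = 0.342827
P(M+6) = 10 × 0.572^2 × 0.428^3 = 0.256521
P(M+8) = 5 × 0.572^1 × 0.428^4 = 0.095971
P(M+10) = 0.428^5 = 0.014362
The M+4 peak is largest (0.342827); scaling to 100 gives 17.86 : 66.82 : 100.00 : 74.83 : 27.99 : 4.19.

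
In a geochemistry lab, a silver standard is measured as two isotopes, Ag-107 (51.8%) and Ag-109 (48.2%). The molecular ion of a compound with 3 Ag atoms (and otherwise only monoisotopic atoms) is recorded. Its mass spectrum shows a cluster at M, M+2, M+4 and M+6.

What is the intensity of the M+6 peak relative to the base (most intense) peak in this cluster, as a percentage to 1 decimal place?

(0.518 + 0.482)^3 gives M 0.1390, M+2 0.3880, M+4 0.3610, M+6 0.1120; the largest is M+2.
P(M+2) = C(3,1) × 0.518^2 × 0.482^1 = 3 × 0.268324 × 0.4820 = 0.387997 (base)
P(M+6) = C(3,3) × 0.518^0 × 0.482^3 = 1 × 1.0000 × 0.11198017 = 0.111980
Relative intensity = 0.111980 / 0.387997 × 100 = 28.9

28.9%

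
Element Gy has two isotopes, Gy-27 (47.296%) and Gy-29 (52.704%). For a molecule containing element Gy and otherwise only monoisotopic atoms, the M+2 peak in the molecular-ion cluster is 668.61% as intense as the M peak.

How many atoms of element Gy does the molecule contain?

With n Gy atoms, P(M+2)/P(M) = C(n,1)·p^(n−1)q / p^n = n·q/p = n · 0.52704/0.47296.
n = 6.6861 × 0.47296/0.52704 = 6.00 ≈ 6

6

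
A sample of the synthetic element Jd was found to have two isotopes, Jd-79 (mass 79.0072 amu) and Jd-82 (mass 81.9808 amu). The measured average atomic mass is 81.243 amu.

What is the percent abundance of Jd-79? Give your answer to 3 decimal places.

24.812%

Let x be the fractional abundance of Jd-79; then Jd-82 has abundance 1 − x.
79.0072·x + 81.9808·(1 − x) = 81.243
(79.0072 − 81.9808)·x = 81.243 − 81.9808
x = -0.7378 / -2.9736 = 0.24812 → 24.812% Jd-79, 75.188% Jd-82.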